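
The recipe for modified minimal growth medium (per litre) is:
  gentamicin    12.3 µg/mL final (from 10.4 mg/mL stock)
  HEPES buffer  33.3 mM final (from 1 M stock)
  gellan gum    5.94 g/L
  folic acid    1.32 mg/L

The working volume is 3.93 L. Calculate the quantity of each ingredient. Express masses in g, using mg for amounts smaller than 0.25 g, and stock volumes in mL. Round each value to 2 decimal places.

Scale factor relative to 1 L: 3.93.
gentamicin: V = C2·V2/C1 = 12.3 µg/mL × 3930 mL ÷ 10400 µg/mL = 4.65 mL
HEPES buffer: dilute stock: 33.3 mM × 3930 mL ÷ 1000 mM = 130.87 mL
gellan gum: 5.94 g/L × 3.93 L = 23.34 g
folic acid: 1.32 mg/L × 3.93 L = 5.19 mg

gentamicin 4.65 mL; HEPES buffer 130.87 mL; gellan gum 23.34 g; folic acid 5.19 mg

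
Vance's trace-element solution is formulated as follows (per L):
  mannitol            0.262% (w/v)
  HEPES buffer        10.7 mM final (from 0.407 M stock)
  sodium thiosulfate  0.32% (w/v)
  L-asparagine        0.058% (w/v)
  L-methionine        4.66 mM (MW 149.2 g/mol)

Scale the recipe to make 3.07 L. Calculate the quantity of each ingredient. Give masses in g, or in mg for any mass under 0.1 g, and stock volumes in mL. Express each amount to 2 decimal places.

mannitol 8.04 g; HEPES buffer 80.71 mL; sodium thiosulfate 9.82 g; L-asparagine 1.78 g; L-methionine 2.13 g

Working volume: 3.07 L.
mannitol: 0.262 g per 100 mL × 3070 mL ÷ 100 = 8.04 g
HEPES buffer: V = C2·V2/C1 = 10.7 mM × 3070 mL ÷ 407 mM = 80.71 mL
sodium thiosulfate: 0.32 g per 100 mL × 3070 mL ÷ 100 = 9.82 g
L-asparagine: 0.058 g per 100 mL × 3070 mL ÷ 100 = 1.78 g
L-methionine: 4.66 mmol/L × 149.2 g/mol × 3.07 L ÷ 1000 = 2.13 g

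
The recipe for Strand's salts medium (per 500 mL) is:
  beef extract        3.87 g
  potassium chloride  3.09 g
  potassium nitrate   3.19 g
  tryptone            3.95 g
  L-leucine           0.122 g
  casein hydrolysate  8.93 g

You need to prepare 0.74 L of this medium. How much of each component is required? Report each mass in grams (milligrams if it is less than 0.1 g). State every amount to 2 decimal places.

beef extract 5.73 g; potassium chloride 4.57 g; potassium nitrate 4.72 g; tryptone 5.85 g; L-leucine 0.18 g; casein hydrolysate 13.22 g

Scale factor = 740 mL / 500 mL = 1.48.
beef extract: 3.87 g × (740 mL / 500 mL) = 5.73 g
potassium chloride: 3.09 g × (740 mL / 500 mL) = 4.57 g
potassium nitrate: 3.19 g × (740 mL / 500 mL) = 4.72 g
tryptone: 3.95 g × (740 mL / 500 mL) = 5.85 g
L-leucine: 0.122 g × (740 mL / 500 mL) = 0.18 g
casein hydrolysate: 8.93 g × (740 mL / 500 mL) = 13.22 g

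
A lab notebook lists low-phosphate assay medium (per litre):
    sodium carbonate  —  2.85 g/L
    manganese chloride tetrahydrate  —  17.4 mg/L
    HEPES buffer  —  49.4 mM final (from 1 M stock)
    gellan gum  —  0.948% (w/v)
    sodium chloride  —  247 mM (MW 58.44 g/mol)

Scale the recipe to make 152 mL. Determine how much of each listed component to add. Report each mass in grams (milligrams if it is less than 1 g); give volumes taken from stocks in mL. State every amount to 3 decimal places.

sodium carbonate 433.200 mg; manganese chloride tetrahydrate 2.645 mg; HEPES buffer 7.509 mL; gellan gum 1.441 g; sodium chloride 2.194 g

Scale factor relative to 1 L: 0.152.
sodium carbonate: 2.85 g/L × 0.152 L = 0.4332 g = 433.200 mg
manganese chloride tetrahydrate: 17.4 mg/L × 0.152 L = 2.645 mg
HEPES buffer: V = C2·V2/C1 = 49.4 mM × 152 mL ÷ 1000 mM = 7.509 mL
gellan gum: 0.948% w/v = 9.48 g/L → 9.48 × 0.152 L = 1.441 g
sodium chloride: 247 mmol/L × 58.44 g/mol × 0.152 L ÷ 1000 = 2.194 g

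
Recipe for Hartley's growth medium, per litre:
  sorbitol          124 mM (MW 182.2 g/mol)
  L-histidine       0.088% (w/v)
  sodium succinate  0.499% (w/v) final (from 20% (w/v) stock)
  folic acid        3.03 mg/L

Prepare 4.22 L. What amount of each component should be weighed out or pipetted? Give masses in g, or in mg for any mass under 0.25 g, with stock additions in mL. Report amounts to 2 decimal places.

Working volume: 4.22 L.
sorbitol: 124 mmol/L × 182.2 g/mol × 4.22 L ÷ 1000 = 95.34 g
L-histidine: 0.088% w/v = 0.88 g/L → 0.88 × 4.22 L = 3.71 g
sodium succinate: dilute stock: 0.499% ÷ 20% × 4220 mL = 105.29 mL
folic acid: 3.03 mg/L × 4.22 L = 12.79 mg

sorbitol 95.34 g; L-histidine 3.71 g; sodium succinate 105.29 mL; folic acid 12.79 mg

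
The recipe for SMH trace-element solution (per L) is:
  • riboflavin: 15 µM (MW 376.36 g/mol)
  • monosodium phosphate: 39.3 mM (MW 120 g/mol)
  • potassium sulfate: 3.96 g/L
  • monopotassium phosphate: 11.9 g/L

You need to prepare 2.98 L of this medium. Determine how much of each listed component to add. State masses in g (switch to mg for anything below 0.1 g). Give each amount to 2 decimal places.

Working volume: 2.98 L.
riboflavin: 15 µmol/L × 376.36 g/mol × 2.98 L ÷ 1000 = 16.82 mg
monosodium phosphate: 39.3 mmol/L × 120 g/mol × 2.98 L ÷ 1000 = 14.05 g
potassium sulfate: 3.96 g/L × 2.98 L = 11.80 g
monopotassium phosphate: 11.9 g/L × 2.98 L = 35.46 g

riboflavin 16.82 mg; monosodium phosphate 14.05 g; potassium sulfate 11.80 g; monopotassium phosphate 35.46 g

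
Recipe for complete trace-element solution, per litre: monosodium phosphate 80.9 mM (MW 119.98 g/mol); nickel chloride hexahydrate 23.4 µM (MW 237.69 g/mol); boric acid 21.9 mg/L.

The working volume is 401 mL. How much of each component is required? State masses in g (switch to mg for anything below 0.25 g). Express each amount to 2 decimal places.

Target volume = 401 mL = 0.401 L.
monosodium phosphate: 80.9 mmol/L × 119.98 g/mol × 0.401 L ÷ 1000 = 3.89 g
nickel chloride hexahydrate: 23.4 µmol/L × 237.69 g/mol × 0.401 L ÷ 1000 = 2.23 mg
boric acid: 21.9 mg/L × 0.401 L = 8.78 mg

monosodium phosphate 3.89 g; nickel chloride hexahydrate 2.23 mg; boric acid 8.78 mg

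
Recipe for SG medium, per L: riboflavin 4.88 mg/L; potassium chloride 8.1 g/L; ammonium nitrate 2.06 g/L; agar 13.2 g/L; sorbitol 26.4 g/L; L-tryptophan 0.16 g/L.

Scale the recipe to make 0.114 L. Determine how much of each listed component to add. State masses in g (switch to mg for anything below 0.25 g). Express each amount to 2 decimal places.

riboflavin 0.56 mg; potassium chloride 0.92 g; ammonium nitrate 234.84 mg; agar 1.50 g; sorbitol 3.01 g; L-tryptophan 18.24 mg

Working volume: 0.114 L.
riboflavin: 4.88 mg/L × 0.114 L = 0.56 mg
potassium chloride: 8.1 g/L × 0.114 L = 0.92 g
ammonium nitrate: 2.06 g/L × 0.114 L = 0.23484 g = 234.84 mg
agar: 13.2 g/L × 0.114 L = 1.50 g
sorbitol: 26.4 g/L × 0.114 L = 3.01 g
L-tryptophan: 0.16 g/L × 0.114 L = 0.01824 g = 18.24 mg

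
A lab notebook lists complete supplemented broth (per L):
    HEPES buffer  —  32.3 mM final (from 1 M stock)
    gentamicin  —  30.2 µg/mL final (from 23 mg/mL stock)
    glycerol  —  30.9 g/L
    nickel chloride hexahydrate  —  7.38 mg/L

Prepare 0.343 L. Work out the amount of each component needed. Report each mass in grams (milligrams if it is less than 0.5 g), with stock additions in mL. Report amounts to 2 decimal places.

HEPES buffer 11.08 mL; gentamicin 0.45 mL; glycerol 10.60 g; nickel chloride hexahydrate 2.53 mg

Working volume: 0.343 L.
HEPES buffer: dilute stock: 32.3 mM × 343 mL ÷ 1000 mM = 11.08 mL
gentamicin: C1V1 = C2V2 → 30.2 µg/mL × 343 mL ÷ 23000 µg/mL = 0.45 mL
glycerol: 30.9 g/L × 0.343 L = 10.60 g
nickel chloride hexahydrate: 7.38 mg/L × 0.343 L = 2.53 mg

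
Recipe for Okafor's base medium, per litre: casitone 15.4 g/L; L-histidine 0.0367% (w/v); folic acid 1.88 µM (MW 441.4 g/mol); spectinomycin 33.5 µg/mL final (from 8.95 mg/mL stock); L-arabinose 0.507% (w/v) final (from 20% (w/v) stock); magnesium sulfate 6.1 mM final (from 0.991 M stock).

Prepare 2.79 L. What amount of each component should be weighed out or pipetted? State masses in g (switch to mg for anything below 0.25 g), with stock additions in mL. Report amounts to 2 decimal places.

casitone 42.97 g; L-histidine 1.02 g; folic acid 2.32 mg; spectinomycin 10.44 mL; L-arabinose 70.73 mL; magnesium sulfate 17.17 mL

Scale factor relative to 1 L: 2.79.
casitone: 15.4 g/L × 2.79 L = 42.97 g
L-histidine: 0.0367% w/v = 0.367 g/L → 0.367 × 2.79 L = 1.02 g
folic acid: 1.88 µmol/L × 441.4 g/mol × 2.79 L ÷ 1000 = 2.32 mg
spectinomycin: dilute stock: 33.5 µg/mL × 2790 mL ÷ 8950 µg/mL = 10.44 mL
L-arabinose: V = C2·V2/C1 = 0.507% ÷ 20% × 2790 mL = 70.73 mL
magnesium sulfate: V = C2·V2/C1 = 6.1 mM × 2790 mL ÷ 991 mM = 17.17 mL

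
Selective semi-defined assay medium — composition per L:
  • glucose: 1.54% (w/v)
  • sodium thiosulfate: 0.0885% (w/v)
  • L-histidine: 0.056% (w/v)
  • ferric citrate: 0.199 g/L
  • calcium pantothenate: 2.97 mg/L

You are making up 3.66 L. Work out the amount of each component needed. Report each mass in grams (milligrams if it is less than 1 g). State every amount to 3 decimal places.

Scale factor relative to 1 L: 3.66.
glucose: 1.54% w/v = 15.4 g/L → 15.4 × 3.66 L = 56.364 g
sodium thiosulfate: 0.0885% w/v = 0.885 g/L → 0.885 × 3.66 L = 3.239 g
L-histidine: 0.056 g per 100 mL × 3660 mL ÷ 100 = 2.050 g
ferric citrate: 0.199 g/L × 3.66 L = 0.72834 g = 728.340 mg
calcium pantothenate: 2.97 mg/L × 3.66 L = 10.870 mg

glucose 56.364 g; sodium thiosulfate 3.239 g; L-histidine 2.050 g; ferric citrate 728.340 mg; calcium pantothenate 10.870 mg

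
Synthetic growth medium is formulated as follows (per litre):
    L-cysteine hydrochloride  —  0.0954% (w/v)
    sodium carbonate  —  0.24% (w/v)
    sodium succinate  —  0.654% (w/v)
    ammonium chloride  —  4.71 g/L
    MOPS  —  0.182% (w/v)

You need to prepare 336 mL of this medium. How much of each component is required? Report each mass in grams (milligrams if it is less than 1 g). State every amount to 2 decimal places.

L-cysteine hydrochloride 320.54 mg; sodium carbonate 806.40 mg; sodium succinate 2.20 g; ammonium chloride 1.58 g; MOPS 611.52 mg

Scale factor relative to 1 L: 0.336.
L-cysteine hydrochloride: 0.0954 g per 100 mL × 336 mL ÷ 100 = 0.320544 g = 320.54 mg
sodium carbonate: 0.24% w/v = 2.4 g/L → 2.4 × 0.336 L = 0.8064 g = 806.40 mg
sodium succinate: 0.654% w/v = 6.54 g/L → 6.54 × 0.336 L = 2.20 g
ammonium chloride: 4.71 g/L × 0.336 L = 1.58 g
MOPS: 0.182% w/v = 1.82 g/L → 1.82 × 0.336 L = 0.61152 g = 611.52 mg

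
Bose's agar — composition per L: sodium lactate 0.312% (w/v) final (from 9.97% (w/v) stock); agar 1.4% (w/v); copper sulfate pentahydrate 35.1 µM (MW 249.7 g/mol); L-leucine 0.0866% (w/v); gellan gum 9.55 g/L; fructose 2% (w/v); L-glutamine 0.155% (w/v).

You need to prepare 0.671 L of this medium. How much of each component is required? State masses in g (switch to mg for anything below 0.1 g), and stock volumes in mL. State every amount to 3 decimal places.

sodium lactate 20.998 mL; agar 9.394 g; copper sulfate pentahydrate 5.881 mg; L-leucine 0.581 g; gellan gum 6.408 g; fructose 13.420 g; L-glutamine 1.040 g

Working volume: 0.671 L.
sodium lactate: C1V1 = C2V2 → 0.312% ÷ 9.97% × 671 mL = 20.998 mL
agar: 1.4% w/v = 14 g/L → 14 × 0.671 L = 9.394 g
copper sulfate pentahydrate: 35.1 µmol/L × 249.7 g/mol × 0.671 L ÷ 1000 = 5.881 mg
L-leucine: 0.0866 g per 100 mL × 671 mL ÷ 100 = 0.581 g
gellan gum: 9.55 g/L × 0.671 L = 6.408 g
fructose: 2 g per 100 mL × 671 mL ÷ 100 = 13.420 g
L-glutamine: 0.155 g per 100 mL × 671 mL ÷ 100 = 1.040 g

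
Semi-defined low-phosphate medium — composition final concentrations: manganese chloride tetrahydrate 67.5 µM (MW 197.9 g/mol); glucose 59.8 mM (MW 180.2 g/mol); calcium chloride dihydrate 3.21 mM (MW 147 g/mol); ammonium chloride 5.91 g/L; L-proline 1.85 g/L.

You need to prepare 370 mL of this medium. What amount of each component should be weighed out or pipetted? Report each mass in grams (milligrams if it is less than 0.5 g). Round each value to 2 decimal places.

Scale factor relative to 1 L: 0.37.
manganese chloride tetrahydrate: 67.5 µmol/L × 197.9 g/mol × 0.37 L ÷ 1000 = 4.94 mg
glucose: 59.8 mmol/L × 180.2 g/mol × 0.37 L ÷ 1000 = 3.99 g
calcium chloride dihydrate: 3.21 mmol/L × 147 mg/mmol × 0.37 L = 174.59 mg
ammonium chloride: 5.91 g/L × 0.37 L = 2.19 g
L-proline: 1.85 g/L × 0.37 L = 0.68 g

manganese chloride tetrahydrate 4.94 mg; glucose 3.99 g; calcium chloride dihydrate 174.59 mg; ammonium chloride 2.19 g; L-proline 0.68 g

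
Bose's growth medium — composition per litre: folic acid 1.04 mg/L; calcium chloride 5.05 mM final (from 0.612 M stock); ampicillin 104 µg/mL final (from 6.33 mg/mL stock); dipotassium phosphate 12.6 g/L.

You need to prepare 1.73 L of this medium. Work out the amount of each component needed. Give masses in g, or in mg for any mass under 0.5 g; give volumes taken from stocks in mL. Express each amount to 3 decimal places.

folic acid 1.799 mg; calcium chloride 14.275 mL; ampicillin 28.423 mL; dipotassium phosphate 21.798 g

Working volume: 1.73 L.
folic acid: 1.04 mg/L × 1.73 L = 1.799 mg
calcium chloride: dilute stock: 5.05 mM × 1730 mL ÷ 612 mM = 14.275 mL
ampicillin: C1V1 = C2V2 → 104 µg/mL × 1730 mL ÷ 6330 µg/mL = 28.423 mL
dipotassium phosphate: 12.6 g/L × 1.73 L = 21.798 g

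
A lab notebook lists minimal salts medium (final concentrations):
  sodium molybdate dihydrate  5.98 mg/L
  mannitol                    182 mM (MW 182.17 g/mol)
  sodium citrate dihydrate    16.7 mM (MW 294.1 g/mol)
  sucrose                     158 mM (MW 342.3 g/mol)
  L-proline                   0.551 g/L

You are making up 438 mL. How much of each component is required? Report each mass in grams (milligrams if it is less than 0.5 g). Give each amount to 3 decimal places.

sodium molybdate dihydrate 2.619 mg; mannitol 14.522 g; sodium citrate dihydrate 2.151 g; sucrose 23.689 g; L-proline 241.338 mg

Working volume: 438 mL = 0.438 L.
sodium molybdate dihydrate: 5.98 mg/L × 0.438 L = 2.619 mg
mannitol: 182 mmol/L × 182.17 g/mol × 0.438 L ÷ 1000 = 14.522 g
sodium citrate dihydrate: 16.7 mmol/L × 294.1 g/mol × 0.438 L ÷ 1000 = 2.151 g
sucrose: 158 mmol/L × 342.3 g/mol × 0.438 L ÷ 1000 = 23.689 g
L-proline: 0.551 g/L × 0.438 L = 0.241338 g = 241.338 mg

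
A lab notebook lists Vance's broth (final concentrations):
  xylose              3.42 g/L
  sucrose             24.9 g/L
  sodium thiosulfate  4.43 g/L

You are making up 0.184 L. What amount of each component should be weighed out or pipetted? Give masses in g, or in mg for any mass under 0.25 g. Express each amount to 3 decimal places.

xylose 0.629 g; sucrose 4.582 g; sodium thiosulfate 0.815 g

Scale factor relative to 1 L: 0.184.
xylose: 3.42 g/L × 0.184 L = 0.629 g
sucrose: 24.9 g/L × 0.184 L = 4.582 g
sodium thiosulfate: 4.43 g/L × 0.184 L = 0.815 g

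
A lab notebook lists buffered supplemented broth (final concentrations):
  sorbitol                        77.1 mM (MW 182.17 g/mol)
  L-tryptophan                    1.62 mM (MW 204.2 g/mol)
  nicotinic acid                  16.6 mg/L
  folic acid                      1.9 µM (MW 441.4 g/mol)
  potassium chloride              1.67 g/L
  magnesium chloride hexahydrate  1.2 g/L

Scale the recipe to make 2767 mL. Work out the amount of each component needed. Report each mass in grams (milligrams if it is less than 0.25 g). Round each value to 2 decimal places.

sorbitol 38.86 g; L-tryptophan 0.92 g; nicotinic acid 45.93 mg; folic acid 2.32 mg; potassium chloride 4.62 g; magnesium chloride hexahydrate 3.32 g

Scale factor relative to 1 L: 2.767.
sorbitol: 77.1 mmol/L × 182.17 g/mol × 2.767 L ÷ 1000 = 38.86 g
L-tryptophan: 1.62 mmol/L × 204.2 g/mol × 2.767 L ÷ 1000 = 0.92 g
nicotinic acid: 16.6 mg/L × 2.767 L = 45.93 mg
folic acid: 1.9 µmol/L × 441.4 g/mol × 2.767 L ÷ 1000 = 2.32 mg
potassium chloride: 1.67 g/L × 2.767 L = 4.62 g
magnesium chloride hexahydrate: 1.2 g/L × 2.767 L = 3.32 g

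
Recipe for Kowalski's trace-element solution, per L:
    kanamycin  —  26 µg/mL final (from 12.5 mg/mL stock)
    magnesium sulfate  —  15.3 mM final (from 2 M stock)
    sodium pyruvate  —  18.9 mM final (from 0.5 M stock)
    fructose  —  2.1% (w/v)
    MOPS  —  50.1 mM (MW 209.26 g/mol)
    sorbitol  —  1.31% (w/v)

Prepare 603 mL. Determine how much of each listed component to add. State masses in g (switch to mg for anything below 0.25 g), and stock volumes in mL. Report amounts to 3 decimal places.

Scale factor relative to 1 L: 0.603.
kanamycin: dilute stock: 26 µg/mL × 603 mL ÷ 12500 µg/mL = 1.254 mL
magnesium sulfate: C1V1 = C2V2 → 15.3 mM × 603 mL ÷ 2000 mM = 4.613 mL
sodium pyruvate: C1V1 = C2V2 → 18.9 mM × 603 mL ÷ 500 mM = 22.793 mL
fructose: 2.1 g per 100 mL × 603 mL ÷ 100 = 12.663 g
MOPS: 50.1 mmol/L × 209.26 g/mol × 0.603 L ÷ 1000 = 6.322 g
sorbitol: 1.31 g per 100 mL × 603 mL ÷ 100 = 7.899 g

kanamycin 1.254 mL; magnesium sulfate 4.613 mL; sodium pyruvate 22.793 mL; fructose 12.663 g; MOPS 6.322 g; sorbitol 7.899 g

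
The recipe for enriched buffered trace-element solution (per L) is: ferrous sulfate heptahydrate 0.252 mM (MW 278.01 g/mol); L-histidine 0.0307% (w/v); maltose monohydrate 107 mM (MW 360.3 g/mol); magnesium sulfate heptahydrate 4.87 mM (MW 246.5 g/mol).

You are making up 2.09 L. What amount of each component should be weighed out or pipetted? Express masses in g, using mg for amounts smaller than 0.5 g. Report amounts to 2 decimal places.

Working volume: 2.09 L.
ferrous sulfate heptahydrate: 0.252 mmol/L × 278.01 mg/mmol × 2.09 L = 146.42 mg
L-histidine: 0.0307% w/v = 0.307 g/L → 0.307 × 2.09 L = 0.64 g
maltose monohydrate: 107 mmol/L × 360.3 g/mol × 2.09 L ÷ 1000 = 80.57 g
magnesium sulfate heptahydrate: 4.87 mmol/L × 246.5 g/mol × 2.09 L ÷ 1000 = 2.51 g

ferrous sulfate heptahydrate 146.42 mg; L-histidine 0.64 g; maltose monohydrate 80.57 g; magnesium sulfate heptahydrate 2.51 g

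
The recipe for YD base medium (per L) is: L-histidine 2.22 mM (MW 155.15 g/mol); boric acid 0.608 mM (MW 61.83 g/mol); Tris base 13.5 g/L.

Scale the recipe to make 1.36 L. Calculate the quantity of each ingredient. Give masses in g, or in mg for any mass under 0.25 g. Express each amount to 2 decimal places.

L-histidine 0.47 g; boric acid 51.13 mg; Tris base 18.36 g

Scale factor relative to 1 L: 1.36.
L-histidine: 2.22 mmol/L × 155.15 g/mol × 1.36 L ÷ 1000 = 0.47 g
boric acid: 0.608 mmol/L × 61.83 mg/mmol × 1.36 L = 51.13 mg
Tris base: 13.5 g/L × 1.36 L = 18.36 g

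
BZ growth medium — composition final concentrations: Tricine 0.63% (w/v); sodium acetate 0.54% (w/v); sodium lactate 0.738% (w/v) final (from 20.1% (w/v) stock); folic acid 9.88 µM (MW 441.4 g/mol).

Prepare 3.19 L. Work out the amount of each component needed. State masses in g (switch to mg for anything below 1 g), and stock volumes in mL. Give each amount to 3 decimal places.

Working volume: 3.19 L.
Tricine: 0.63 g per 100 mL × 3190 mL ÷ 100 = 20.097 g
sodium acetate: 0.54 g per 100 mL × 3190 mL ÷ 100 = 17.226 g
sodium lactate: V = C2·V2/C1 = 0.738% ÷ 20.1% × 3190 mL = 117.125 mL
folic acid: 9.88 µmol/L × 441.4 g/mol × 3.19 L ÷ 1000 = 13.912 mg

Tricine 20.097 g; sodium acetate 17.226 g; sodium lactate 117.125 mL; folic acid 13.912 mg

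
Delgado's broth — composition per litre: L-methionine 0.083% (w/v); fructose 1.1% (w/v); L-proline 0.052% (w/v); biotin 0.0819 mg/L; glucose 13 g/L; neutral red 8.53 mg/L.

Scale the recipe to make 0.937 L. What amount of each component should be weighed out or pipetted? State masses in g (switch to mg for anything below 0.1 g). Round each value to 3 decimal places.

Working volume: 0.937 L.
L-methionine: 0.083 g per 100 mL × 937 mL ÷ 100 = 0.778 g
fructose: 1.1% w/v = 11 g/L → 11 × 0.937 L = 10.307 g
L-proline: 0.052 g per 100 mL × 937 mL ÷ 100 = 0.487 g
biotin: 0.0819 mg/L × 0.937 L = 0.077 mg
glucose: 13 g/L × 0.937 L = 12.181 g
neutral red: 8.53 mg/L × 0.937 L = 7.993 mg

L-methionine 0.778 g; fructose 10.307 g; L-proline 0.487 g; biotin 0.077 mg; glucose 12.181 g; neutral red 7.993 mg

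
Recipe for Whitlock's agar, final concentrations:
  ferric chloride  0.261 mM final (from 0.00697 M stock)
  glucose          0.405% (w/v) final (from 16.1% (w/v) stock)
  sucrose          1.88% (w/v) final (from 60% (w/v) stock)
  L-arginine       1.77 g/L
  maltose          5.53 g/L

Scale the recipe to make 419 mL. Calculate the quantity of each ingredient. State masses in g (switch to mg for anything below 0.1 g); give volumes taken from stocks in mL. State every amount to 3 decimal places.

Working volume: 419 mL = 0.419 L.
ferric chloride: C1V1 = C2V2 → 0.261 mM × 419 mL ÷ 6.97 mM = 15.690 mL
glucose: V = C2·V2/C1 = 0.405% ÷ 16.1% × 419 mL = 10.540 mL
sucrose: V = C2·V2/C1 = 1.88% ÷ 60% × 419 mL = 13.129 mL
L-arginine: 1.77 g/L × 0.419 L = 0.742 g
maltose: 5.53 g/L × 0.419 L = 2.317 g

ferric chloride 15.690 mL; glucose 10.540 mL; sucrose 13.129 mL; L-arginine 0.742 g; maltose 2.317 g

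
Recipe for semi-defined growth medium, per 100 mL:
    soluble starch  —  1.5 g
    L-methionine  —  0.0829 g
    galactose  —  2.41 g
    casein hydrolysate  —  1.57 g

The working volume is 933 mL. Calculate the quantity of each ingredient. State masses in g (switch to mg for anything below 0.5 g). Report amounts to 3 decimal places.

soluble starch 13.995 g; L-methionine 0.773 g; galactose 22.485 g; casein hydrolysate 14.648 g

Scale factor = 933 mL / 100 mL = 9.33.
soluble starch: 1.5 g × (933 mL / 100 mL) = 13.995 g
L-methionine: 0.0829 g × (933 mL / 100 mL) = 0.773 g
galactose: 2.41 g × (933 mL / 100 mL) = 22.485 g
casein hydrolysate: 1.57 g × (933 mL / 100 mL) = 14.648 g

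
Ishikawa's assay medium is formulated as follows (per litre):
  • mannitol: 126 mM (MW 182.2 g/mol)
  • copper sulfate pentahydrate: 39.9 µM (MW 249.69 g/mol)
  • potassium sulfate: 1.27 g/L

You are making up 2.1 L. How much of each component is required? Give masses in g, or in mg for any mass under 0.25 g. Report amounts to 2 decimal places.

Scale factor relative to 1 L: 2.1.
mannitol: 126 mmol/L × 182.2 g/mol × 2.1 L ÷ 1000 = 48.21 g
copper sulfate pentahydrate: 39.9 µmol/L × 249.69 g/mol × 2.1 L ÷ 1000 = 20.92 mg
potassium sulfate: 1.27 g/L × 2.1 L = 2.67 g

mannitol 48.21 g; copper sulfate pentahydrate 20.92 mg; potassium sulfate 2.67 g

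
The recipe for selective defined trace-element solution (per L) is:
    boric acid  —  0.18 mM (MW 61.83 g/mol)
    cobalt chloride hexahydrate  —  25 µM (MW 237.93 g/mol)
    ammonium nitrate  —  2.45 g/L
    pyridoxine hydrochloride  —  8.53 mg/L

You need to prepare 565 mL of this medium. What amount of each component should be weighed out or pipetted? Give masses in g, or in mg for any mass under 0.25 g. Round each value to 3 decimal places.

Target volume = 565 mL = 0.565 L.
boric acid: 0.18 mmol/L × 61.83 mg/mmol × 0.565 L = 6.288 mg
cobalt chloride hexahydrate: 25 µmol/L × 237.93 g/mol × 0.565 L ÷ 1000 = 3.361 mg
ammonium nitrate: 2.45 g/L × 0.565 L = 1.384 g
pyridoxine hydrochloride: 8.53 mg/L × 0.565 L = 4.819 mg

boric acid 6.288 mg; cobalt chloride hexahydrate 3.361 mg; ammonium nitrate 1.384 g; pyridoxine hydrochloride 4.819 mg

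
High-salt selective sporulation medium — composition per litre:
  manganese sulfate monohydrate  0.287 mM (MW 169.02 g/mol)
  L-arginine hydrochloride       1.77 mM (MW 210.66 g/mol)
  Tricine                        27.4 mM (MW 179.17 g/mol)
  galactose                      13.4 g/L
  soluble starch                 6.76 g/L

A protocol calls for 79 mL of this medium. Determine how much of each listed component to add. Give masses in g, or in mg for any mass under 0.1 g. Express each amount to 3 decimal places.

manganese sulfate monohydrate 3.832 mg; L-arginine hydrochloride 29.457 mg; Tricine 0.388 g; galactose 1.059 g; soluble starch 0.534 g

Target volume = 79 mL = 0.079 L.
manganese sulfate monohydrate: 0.287 mmol/L × 169.02 mg/mmol × 0.079 L = 3.832 mg
L-arginine hydrochloride: 1.77 mmol/L × 210.66 mg/mmol × 0.079 L = 29.457 mg
Tricine: 27.4 mmol/L × 179.17 g/mol × 0.079 L ÷ 1000 = 0.388 g
galactose: 13.4 g/L × 0.079 L = 1.059 g
soluble starch: 6.76 g/L × 0.079 L = 0.534 g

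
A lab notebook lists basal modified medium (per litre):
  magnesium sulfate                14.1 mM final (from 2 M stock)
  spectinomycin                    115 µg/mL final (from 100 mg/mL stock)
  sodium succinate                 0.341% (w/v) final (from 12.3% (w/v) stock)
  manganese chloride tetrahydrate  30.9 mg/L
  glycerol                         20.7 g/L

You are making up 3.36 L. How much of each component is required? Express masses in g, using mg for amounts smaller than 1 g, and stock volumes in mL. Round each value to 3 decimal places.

magnesium sulfate 23.688 mL; spectinomycin 3.864 mL; sodium succinate 93.151 mL; manganese chloride tetrahydrate 103.824 mg; glycerol 69.552 g

Scale factor relative to 1 L: 3.36.
magnesium sulfate: dilute stock: 14.1 mM × 3360 mL ÷ 2000 mM = 23.688 mL
spectinomycin: C1V1 = C2V2 → 115 µg/mL × 3360 mL ÷ 100000 µg/mL = 3.864 mL
sodium succinate: C1V1 = C2V2 → 0.341% ÷ 12.3% × 3360 mL = 93.151 mL
manganese chloride tetrahydrate: 30.9 mg/L × 3.36 L = 103.824 mg
glycerol: 20.7 g/L × 3.36 L = 69.552 g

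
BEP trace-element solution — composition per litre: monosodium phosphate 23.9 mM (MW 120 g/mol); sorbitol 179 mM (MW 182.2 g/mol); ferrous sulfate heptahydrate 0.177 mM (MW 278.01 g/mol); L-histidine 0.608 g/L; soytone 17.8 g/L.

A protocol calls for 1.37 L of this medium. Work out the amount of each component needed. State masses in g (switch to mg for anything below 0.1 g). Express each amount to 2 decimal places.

monosodium phosphate 3.93 g; sorbitol 44.68 g; ferrous sulfate heptahydrate 67.41 mg; L-histidine 0.83 g; soytone 24.39 g

Scale factor relative to 1 L: 1.37.
monosodium phosphate: 23.9 mmol/L × 120 g/mol × 1.37 L ÷ 1000 = 3.93 g
sorbitol: 179 mmol/L × 182.2 g/mol × 1.37 L ÷ 1000 = 44.68 g
ferrous sulfate heptahydrate: 0.177 mmol/L × 278.01 mg/mmol × 1.37 L = 67.41 mg
L-histidine: 0.608 g/L × 1.37 L = 0.83 g
soytone: 17.8 g/L × 1.37 L = 24.39 g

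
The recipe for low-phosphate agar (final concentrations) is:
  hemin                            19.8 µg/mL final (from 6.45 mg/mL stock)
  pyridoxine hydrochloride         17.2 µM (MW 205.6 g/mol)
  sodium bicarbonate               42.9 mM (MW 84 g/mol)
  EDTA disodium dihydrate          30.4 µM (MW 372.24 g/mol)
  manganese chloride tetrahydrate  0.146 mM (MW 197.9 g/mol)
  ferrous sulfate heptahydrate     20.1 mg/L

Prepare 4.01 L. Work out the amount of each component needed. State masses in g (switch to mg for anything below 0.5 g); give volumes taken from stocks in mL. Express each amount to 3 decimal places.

hemin 12.310 mL; pyridoxine hydrochloride 14.181 mg; sodium bicarbonate 14.450 g; EDTA disodium dihydrate 45.378 mg; manganese chloride tetrahydrate 115.863 mg; ferrous sulfate heptahydrate 80.601 mg

Scale factor relative to 1 L: 4.01.
hemin: dilute stock: 19.8 µg/mL × 4010 mL ÷ 6450 µg/mL = 12.310 mL
pyridoxine hydrochloride: 17.2 µmol/L × 205.6 g/mol × 4.01 L ÷ 1000 = 14.181 mg
sodium bicarbonate: 42.9 mmol/L × 84 g/mol × 4.01 L ÷ 1000 = 14.450 g
EDTA disodium dihydrate: 30.4 µmol/L × 372.24 g/mol × 4.01 L ÷ 1000 = 45.378 mg
manganese chloride tetrahydrate: 0.146 mmol/L × 197.9 mg/mmol × 4.01 L = 115.863 mg
ferrous sulfate heptahydrate: 20.1 mg/L × 4.01 L = 80.601 mg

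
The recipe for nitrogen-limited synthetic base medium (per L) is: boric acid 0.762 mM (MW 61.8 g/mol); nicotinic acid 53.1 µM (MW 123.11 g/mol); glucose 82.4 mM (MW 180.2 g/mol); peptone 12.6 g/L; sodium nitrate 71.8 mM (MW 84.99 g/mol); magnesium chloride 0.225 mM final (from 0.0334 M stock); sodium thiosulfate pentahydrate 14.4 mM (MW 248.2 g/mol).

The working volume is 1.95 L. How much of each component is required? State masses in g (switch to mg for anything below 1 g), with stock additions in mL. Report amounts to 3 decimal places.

Scale factor relative to 1 L: 1.95.
boric acid: 0.762 mmol/L × 61.8 mg/mmol × 1.95 L = 91.829 mg
nicotinic acid: 53.1 µmol/L × 123.11 g/mol × 1.95 L ÷ 1000 = 12.747 mg
glucose: 82.4 mmol/L × 180.2 g/mol × 1.95 L ÷ 1000 = 28.955 g
peptone: 12.6 g/L × 1.95 L = 24.570 g
sodium nitrate: 71.8 mmol/L × 84.99 g/mol × 1.95 L ÷ 1000 = 11.899 g
magnesium chloride: C1V1 = C2V2 → 0.225 mM × 1950 mL ÷ 33.4 mM = 13.136 mL
sodium thiosulfate pentahydrate: 14.4 mmol/L × 248.2 g/mol × 1.95 L ÷ 1000 = 6.969 g

boric acid 91.829 mg; nicotinic acid 12.747 mg; glucose 28.955 g; peptone 24.570 g; sodium nitrate 11.899 g; magnesium chloride 13.136 mL; sodium thiosulfate pentahydrate 6.969 g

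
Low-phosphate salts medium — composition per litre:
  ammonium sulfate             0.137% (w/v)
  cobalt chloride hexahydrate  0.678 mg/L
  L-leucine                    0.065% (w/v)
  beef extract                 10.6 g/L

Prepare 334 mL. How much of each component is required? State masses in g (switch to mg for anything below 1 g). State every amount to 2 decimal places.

ammonium sulfate 457.58 mg; cobalt chloride hexahydrate 0.23 mg; L-leucine 217.10 mg; beef extract 3.54 g

Target volume = 334 mL = 0.334 L.
ammonium sulfate: 0.137 g per 100 mL × 334 mL ÷ 100 = 0.45758 g = 457.58 mg
cobalt chloride hexahydrate: 0.678 mg/L × 0.334 L = 0.23 mg
L-leucine: 0.065 g per 100 mL × 334 mL ÷ 100 = 0.2171 g = 217.10 mg
beef extract: 10.6 g/L × 0.334 L = 3.54 g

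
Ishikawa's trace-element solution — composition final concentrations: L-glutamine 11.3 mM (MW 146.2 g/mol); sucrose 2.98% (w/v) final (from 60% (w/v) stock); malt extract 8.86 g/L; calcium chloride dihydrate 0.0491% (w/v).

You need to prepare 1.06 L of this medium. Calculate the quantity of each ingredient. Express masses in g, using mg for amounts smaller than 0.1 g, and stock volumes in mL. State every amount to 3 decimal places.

Scale factor relative to 1 L: 1.06.
L-glutamine: 11.3 mmol/L × 146.2 g/mol × 1.06 L ÷ 1000 = 1.751 g
sucrose: C1V1 = C2V2 → 2.98% ÷ 60% × 1060 mL = 52.647 mL
malt extract: 8.86 g/L × 1.06 L = 9.392 g
calcium chloride dihydrate: 0.0491% w/v = 0.491 g/L → 0.491 × 1.06 L = 0.520 g

L-glutamine 1.751 g; sucrose 52.647 mL; malt extract 9.392 g; calcium chloride dihydrate 0.520 g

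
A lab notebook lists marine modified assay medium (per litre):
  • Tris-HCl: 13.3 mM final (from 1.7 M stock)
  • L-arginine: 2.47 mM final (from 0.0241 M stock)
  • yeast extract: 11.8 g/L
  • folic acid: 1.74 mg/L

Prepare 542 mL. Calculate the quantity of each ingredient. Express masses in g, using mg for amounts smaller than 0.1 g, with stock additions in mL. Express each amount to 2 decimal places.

Tris-HCl 4.24 mL; L-arginine 55.55 mL; yeast extract 6.40 g; folic acid 0.94 mg

Target volume = 542 mL = 0.542 L.
Tris-HCl: V = C2·V2/C1 = 13.3 mM × 542 mL ÷ 1700 mM = 4.24 mL
L-arginine: V = C2·V2/C1 = 2.47 mM × 542 mL ÷ 24.1 mM = 55.55 mL
yeast extract: 11.8 g/L × 0.542 L = 6.40 g
folic acid: 1.74 mg/L × 0.542 L = 0.94 mg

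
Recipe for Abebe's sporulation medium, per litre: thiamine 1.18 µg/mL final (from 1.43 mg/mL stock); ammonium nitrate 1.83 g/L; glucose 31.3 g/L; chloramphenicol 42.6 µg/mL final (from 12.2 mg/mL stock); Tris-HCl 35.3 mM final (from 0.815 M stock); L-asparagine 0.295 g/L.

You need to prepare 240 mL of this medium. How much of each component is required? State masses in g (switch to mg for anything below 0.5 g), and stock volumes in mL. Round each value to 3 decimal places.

Scale factor relative to 1 L: 0.24.
thiamine: dilute stock: 1.18 µg/mL × 240 mL ÷ 1430 µg/mL = 0.198 mL
ammonium nitrate: 1.83 g/L × 0.24 L = 0.4392 g = 439.200 mg
glucose: 31.3 g/L × 0.24 L = 7.512 g
chloramphenicol: C1V1 = C2V2 → 42.6 µg/mL × 240 mL ÷ 12200 µg/mL = 0.838 mL
Tris-HCl: dilute stock: 35.3 mM × 240 mL ÷ 815 mM = 10.395 mL
L-asparagine: 0.295 g/L × 0.24 L = 0.0708 g = 70.800 mg

thiamine 0.198 mL; ammonium nitrate 439.200 mg; glucose 7.512 g; chloramphenicol 0.838 mL; Tris-HCl 10.395 mL; L-asparagine 70.800 mg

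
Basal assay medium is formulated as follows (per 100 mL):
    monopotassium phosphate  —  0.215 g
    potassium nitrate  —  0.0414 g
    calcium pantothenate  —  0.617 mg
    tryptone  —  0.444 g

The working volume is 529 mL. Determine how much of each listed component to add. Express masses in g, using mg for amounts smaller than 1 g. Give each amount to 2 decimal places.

Ratio of target to recipe volume: 529 / 100 = 5.29.
monopotassium phosphate: 0.215 g × (529 mL / 100 mL) = 1.14 g
potassium nitrate: 0.0414 g × (529 mL / 100 mL) = 0.219006 g = 219.01 mg
calcium pantothenate: 0.617 mg × (529 mL / 100 mL) = 3.26 mg
tryptone: 0.444 g × (529 mL / 100 mL) = 2.35 g

monopotassium phosphate 1.14 g; potassium nitrate 219.01 mg; calcium pantothenate 3.26 mg; tryptone 2.35 g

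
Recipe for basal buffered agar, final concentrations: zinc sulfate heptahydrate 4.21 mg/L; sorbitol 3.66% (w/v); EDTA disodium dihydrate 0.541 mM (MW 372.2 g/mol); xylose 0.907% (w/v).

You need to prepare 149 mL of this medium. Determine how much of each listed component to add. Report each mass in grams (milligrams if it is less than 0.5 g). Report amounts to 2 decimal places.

zinc sulfate heptahydrate 0.63 mg; sorbitol 5.45 g; EDTA disodium dihydrate 30.00 mg; xylose 1.35 g

Working volume: 149 mL = 0.149 L.
zinc sulfate heptahydrate: 4.21 mg/L × 0.149 L = 0.63 mg
sorbitol: 3.66% w/v = 36.6 g/L → 36.6 × 0.149 L = 5.45 g
EDTA disodium dihydrate: 0.541 mmol/L × 372.2 mg/mmol × 0.149 L = 30.00 mg
xylose: 0.907 g per 100 mL × 149 mL ÷ 100 = 1.35 g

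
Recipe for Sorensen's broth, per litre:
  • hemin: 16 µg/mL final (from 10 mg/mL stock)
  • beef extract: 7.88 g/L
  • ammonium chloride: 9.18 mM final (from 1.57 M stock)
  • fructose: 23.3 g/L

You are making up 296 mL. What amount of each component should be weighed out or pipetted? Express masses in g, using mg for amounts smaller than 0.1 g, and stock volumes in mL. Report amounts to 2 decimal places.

Scale factor relative to 1 L: 0.296.
hemin: V = C2·V2/C1 = 16 µg/mL × 296 mL ÷ 10000 µg/mL = 0.47 mL
beef extract: 7.88 g/L × 0.296 L = 2.33 g
ammonium chloride: C1V1 = C2V2 → 9.18 mM × 296 mL ÷ 1570 mM = 1.73 mL
fructose: 23.3 g/L × 0.296 L = 6.90 g

hemin 0.47 mL; beef extract 2.33 g; ammonium chloride 1.73 mL; fructose 6.90 g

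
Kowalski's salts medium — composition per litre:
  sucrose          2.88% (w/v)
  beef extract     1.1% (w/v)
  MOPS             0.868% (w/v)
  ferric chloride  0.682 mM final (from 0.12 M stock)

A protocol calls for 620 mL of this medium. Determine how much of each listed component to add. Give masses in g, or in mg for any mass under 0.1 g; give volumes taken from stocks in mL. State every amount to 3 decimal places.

Target volume = 620 mL = 0.62 L.
sucrose: 2.88 g per 100 mL × 620 mL ÷ 100 = 17.856 g
beef extract: 1.1 g per 100 mL × 620 mL ÷ 100 = 6.820 g
MOPS: 0.868% w/v = 8.68 g/L → 8.68 × 0.62 L = 5.382 g
ferric chloride: dilute stock: 0.682 mM × 620 mL ÷ 120 mM = 3.524 mL

sucrose 17.856 g; beef extract 6.820 g; MOPS 5.382 g; ferric chloride 3.524 mL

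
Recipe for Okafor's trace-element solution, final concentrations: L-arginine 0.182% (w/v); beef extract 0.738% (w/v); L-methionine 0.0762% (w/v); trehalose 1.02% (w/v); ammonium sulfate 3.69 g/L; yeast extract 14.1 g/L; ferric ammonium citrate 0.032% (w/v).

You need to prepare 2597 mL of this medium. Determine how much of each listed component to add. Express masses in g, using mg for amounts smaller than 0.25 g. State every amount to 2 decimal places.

Working volume: 2597 mL = 2.597 L.
L-arginine: 0.182 g per 100 mL × 2597 mL ÷ 100 = 4.73 g
beef extract: 0.738 g per 100 mL × 2597 mL ÷ 100 = 19.17 g
L-methionine: 0.0762 g per 100 mL × 2597 mL ÷ 100 = 1.98 g
trehalose: 1.02 g per 100 mL × 2597 mL ÷ 100 = 26.49 g
ammonium sulfate: 3.69 g/L × 2.597 L = 9.58 g
yeast extract: 14.1 g/L × 2.597 L = 36.62 g
ferric ammonium citrate: 0.032 g per 100 mL × 2597 mL ÷ 100 = 0.83 g

L-arginine 4.73 g; beef extract 19.17 g; L-methionine 1.98 g; trehalose 26.49 g; ammonium sulfate 9.58 g; yeast extract 36.62 g; ferric ammonium citrate 0.83 g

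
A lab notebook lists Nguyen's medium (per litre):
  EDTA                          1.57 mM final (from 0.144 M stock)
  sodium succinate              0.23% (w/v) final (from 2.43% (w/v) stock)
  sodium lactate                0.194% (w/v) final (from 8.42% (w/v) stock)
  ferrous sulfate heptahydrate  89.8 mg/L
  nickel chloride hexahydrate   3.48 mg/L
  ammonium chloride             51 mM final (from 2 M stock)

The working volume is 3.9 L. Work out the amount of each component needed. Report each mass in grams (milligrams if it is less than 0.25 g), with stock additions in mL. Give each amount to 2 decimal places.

Scale factor relative to 1 L: 3.9.
EDTA: dilute stock: 1.57 mM × 3900 mL ÷ 144 mM = 42.52 mL
sodium succinate: V = C2·V2/C1 = 0.23% ÷ 2.43% × 3900 mL = 369.14 mL
sodium lactate: C1V1 = C2V2 → 0.194% ÷ 8.42% × 3900 mL = 89.86 mL
ferrous sulfate heptahydrate: 89.8 mg/L × 3.9 L = 350.22 mg = 0.35 g
nickel chloride hexahydrate: 3.48 mg/L × 3.9 L = 13.57 mg
ammonium chloride: C1V1 = C2V2 → 51 mM × 3900 mL ÷ 2000 mM = 99.45 mL

EDTA 42.52 mL; sodium succinate 369.14 mL; sodium lactate 89.86 mL; ferrous sulfate heptahydrate 0.35 g; nickel chloride hexahydrate 13.57 mg; ammonium chloride 99.45 mL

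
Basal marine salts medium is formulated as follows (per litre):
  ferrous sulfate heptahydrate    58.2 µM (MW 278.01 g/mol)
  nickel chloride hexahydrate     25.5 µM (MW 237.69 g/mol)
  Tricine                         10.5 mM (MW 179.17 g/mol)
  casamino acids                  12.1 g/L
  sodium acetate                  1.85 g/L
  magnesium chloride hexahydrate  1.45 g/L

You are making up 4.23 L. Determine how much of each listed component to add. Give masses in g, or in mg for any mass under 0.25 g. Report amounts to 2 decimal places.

ferrous sulfate heptahydrate 68.44 mg; nickel chloride hexahydrate 25.64 mg; Tricine 7.96 g; casamino acids 51.18 g; sodium acetate 7.83 g; magnesium chloride hexahydrate 6.13 g

Scale factor relative to 1 L: 4.23.
ferrous sulfate heptahydrate: 58.2 µmol/L × 278.01 g/mol × 4.23 L ÷ 1000 = 68.44 mg
nickel chloride hexahydrate: 25.5 µmol/L × 237.69 g/mol × 4.23 L ÷ 1000 = 25.64 mg
Tricine: 10.5 mmol/L × 179.17 g/mol × 4.23 L ÷ 1000 = 7.96 g
casamino acids: 12.1 g/L × 4.23 L = 51.18 g
sodium acetate: 1.85 g/L × 4.23 L = 7.83 g
magnesium chloride hexahydrate: 1.45 g/L × 4.23 L = 6.13 g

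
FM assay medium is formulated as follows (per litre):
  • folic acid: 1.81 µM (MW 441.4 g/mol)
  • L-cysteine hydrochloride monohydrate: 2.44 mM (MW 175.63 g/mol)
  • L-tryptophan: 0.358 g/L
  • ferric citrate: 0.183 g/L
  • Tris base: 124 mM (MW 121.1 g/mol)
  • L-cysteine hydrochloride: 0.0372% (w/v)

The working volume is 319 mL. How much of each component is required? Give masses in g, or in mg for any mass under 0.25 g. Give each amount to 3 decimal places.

Working volume: 319 mL = 0.319 L.
folic acid: 1.81 µmol/L × 441.4 g/mol × 0.319 L ÷ 1000 = 0.255 mg
L-cysteine hydrochloride monohydrate: 2.44 mmol/L × 175.63 mg/mmol × 0.319 L = 136.703 mg
L-tryptophan: 0.358 g/L × 0.319 L = 0.114202 g = 114.202 mg
ferric citrate: 0.183 g/L × 0.319 L = 0.058377 g = 58.377 mg
Tris base: 124 mmol/L × 121.1 g/mol × 0.319 L ÷ 1000 = 4.790 g
L-cysteine hydrochloride: 0.0372% w/v = 0.372 g/L → 0.372 × 0.319 L = 0.118668 g = 118.668 mg

folic acid 0.255 mg; L-cysteine hydrochloride monohydrate 136.703 mg; L-tryptophan 114.202 mg; ferric citrate 58.377 mg; Tris base 4.790 g; L-cysteine hydrochloride 118.668 mg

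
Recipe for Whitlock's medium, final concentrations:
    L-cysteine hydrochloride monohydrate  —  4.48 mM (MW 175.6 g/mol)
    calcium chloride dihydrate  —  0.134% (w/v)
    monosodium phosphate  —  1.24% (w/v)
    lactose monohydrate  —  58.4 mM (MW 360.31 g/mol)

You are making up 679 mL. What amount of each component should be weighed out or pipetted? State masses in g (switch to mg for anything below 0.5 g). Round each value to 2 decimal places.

L-cysteine hydrochloride monohydrate 0.53 g; calcium chloride dihydrate 0.91 g; monosodium phosphate 8.42 g; lactose monohydrate 14.29 g

Scale factor relative to 1 L: 0.679.
L-cysteine hydrochloride monohydrate: 4.48 mmol/L × 175.6 g/mol × 0.679 L ÷ 1000 = 0.53 g
calcium chloride dihydrate: 0.134% w/v = 1.34 g/L → 1.34 × 0.679 L = 0.91 g
monosodium phosphate: 1.24% w/v = 12.4 g/L → 12.4 × 0.679 L = 8.42 g
lactose monohydrate: 58.4 mmol/L × 360.31 g/mol × 0.679 L ÷ 1000 = 14.29 g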